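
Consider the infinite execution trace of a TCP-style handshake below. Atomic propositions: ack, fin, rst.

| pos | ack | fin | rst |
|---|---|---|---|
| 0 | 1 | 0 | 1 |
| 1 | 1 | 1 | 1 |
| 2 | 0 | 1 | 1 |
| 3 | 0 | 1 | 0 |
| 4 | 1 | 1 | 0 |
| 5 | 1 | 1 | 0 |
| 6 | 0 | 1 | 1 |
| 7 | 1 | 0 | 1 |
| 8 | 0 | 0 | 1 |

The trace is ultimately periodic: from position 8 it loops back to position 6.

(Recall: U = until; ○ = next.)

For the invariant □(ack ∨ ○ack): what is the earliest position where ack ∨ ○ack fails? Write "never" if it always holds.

Check ack ∨ ○ack at each position in order: 0 ✓, 1 ✓.
At position 2 the labels are {fin, rst} and the next position 3 has {fin}, so ack ∨ ○ack is false there. This is the first violation.

2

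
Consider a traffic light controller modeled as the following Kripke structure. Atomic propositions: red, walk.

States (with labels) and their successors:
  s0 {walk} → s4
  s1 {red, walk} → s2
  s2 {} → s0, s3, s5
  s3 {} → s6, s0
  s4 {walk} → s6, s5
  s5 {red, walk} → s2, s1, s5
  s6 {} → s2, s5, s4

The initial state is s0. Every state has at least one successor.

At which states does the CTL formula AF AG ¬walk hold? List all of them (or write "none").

none

States satisfying AG ¬walk: ∅.
States satisfying AF AG ¬walk: ∅.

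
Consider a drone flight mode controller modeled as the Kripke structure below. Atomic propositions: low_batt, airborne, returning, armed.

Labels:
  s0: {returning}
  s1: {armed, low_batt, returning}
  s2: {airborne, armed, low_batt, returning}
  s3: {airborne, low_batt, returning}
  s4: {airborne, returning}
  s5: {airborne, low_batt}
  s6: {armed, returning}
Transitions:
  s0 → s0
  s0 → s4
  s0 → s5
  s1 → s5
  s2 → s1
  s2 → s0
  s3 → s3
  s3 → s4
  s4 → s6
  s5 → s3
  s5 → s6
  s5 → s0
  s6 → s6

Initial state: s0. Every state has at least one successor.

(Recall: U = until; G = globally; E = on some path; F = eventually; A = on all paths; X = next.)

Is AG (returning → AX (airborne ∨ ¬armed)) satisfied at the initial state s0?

States satisfying returning → AX (airborne ∨ ¬armed): {s0, s1, s3, s5}.
States satisfying AG (returning → AX (airborne ∨ ¬armed)): ∅.
s4 is reachable from s0 and violates returning → AX (airborne ∨ ¬armed), so AG fails at s0.
s0 ∉ Sat(AG (returning → AX (airborne ∨ ¬armed))).

Does not hold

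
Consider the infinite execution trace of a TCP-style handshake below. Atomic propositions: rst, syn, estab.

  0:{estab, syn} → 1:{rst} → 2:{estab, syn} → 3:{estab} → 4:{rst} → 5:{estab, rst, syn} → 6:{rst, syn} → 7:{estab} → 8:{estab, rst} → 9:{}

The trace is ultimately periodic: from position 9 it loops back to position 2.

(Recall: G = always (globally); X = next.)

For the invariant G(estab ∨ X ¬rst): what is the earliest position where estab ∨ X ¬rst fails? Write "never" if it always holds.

Check estab ∨ X ¬rst at each position in order: 0 ✓, 1 ✓, 2 ✓, 3 ✓.
At position 4 the labels are {rst} and the next position 5 has {estab, rst, syn}, so estab ∨ X ¬rst is false there. This is the first violation.

4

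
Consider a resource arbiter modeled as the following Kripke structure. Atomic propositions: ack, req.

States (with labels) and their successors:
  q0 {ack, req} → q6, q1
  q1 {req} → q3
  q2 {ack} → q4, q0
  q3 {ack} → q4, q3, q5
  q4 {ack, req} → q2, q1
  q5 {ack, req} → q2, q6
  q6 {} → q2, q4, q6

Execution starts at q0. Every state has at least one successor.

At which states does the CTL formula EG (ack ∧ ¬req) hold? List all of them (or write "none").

States satisfying ack ∧ ¬req: {q2, q3}.
States satisfying EG (ack ∧ ¬req): {q3}.

{q3}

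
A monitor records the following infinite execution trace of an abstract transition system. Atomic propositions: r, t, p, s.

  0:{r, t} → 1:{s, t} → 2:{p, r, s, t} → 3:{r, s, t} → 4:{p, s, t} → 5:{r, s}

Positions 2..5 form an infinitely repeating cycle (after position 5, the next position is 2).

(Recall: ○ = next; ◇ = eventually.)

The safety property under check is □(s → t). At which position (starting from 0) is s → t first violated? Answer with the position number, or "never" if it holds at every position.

5

Check s → t at each position in order: 0 ✓, 1 ✓, 2 ✓, 3 ✓, 4 ✓.
At position 5 the labels are {r, s}, so s → t is false there. This is the first violation.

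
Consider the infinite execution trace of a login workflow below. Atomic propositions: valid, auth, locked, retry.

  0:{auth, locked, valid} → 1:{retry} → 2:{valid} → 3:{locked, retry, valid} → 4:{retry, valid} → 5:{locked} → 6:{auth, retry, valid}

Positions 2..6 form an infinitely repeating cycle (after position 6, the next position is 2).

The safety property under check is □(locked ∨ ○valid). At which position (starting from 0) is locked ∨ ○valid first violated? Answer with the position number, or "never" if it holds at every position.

Check locked ∨ ○valid at each position in order: 0 ✓, 1 ✓, 2 ✓, 3 ✓.
At position 4 the labels are {retry, valid} and the next position 5 has {locked}, so locked ∨ ○valid is false there. This is the first violation.

4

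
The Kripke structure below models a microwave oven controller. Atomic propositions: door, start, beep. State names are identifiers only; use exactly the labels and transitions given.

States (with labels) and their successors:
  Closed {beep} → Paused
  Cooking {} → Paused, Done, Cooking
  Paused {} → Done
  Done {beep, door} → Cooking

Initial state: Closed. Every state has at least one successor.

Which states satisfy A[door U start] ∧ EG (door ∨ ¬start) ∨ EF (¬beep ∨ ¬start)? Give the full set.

{Closed, Cooking, Paused, Done}

States satisfying door: {Done}.
States satisfying start: ∅.
States satisfying A[door U start]: ∅.
States satisfying door ∨ ¬start: {Closed, Cooking, Paused, Done}.
States satisfying EG (door ∨ ¬start): {Closed, Cooking, Paused, Done}.
States satisfying A[door U start] ∧ EG (door ∨ ¬start): ∅.
States satisfying ¬beep ∨ ¬start: {Closed, Cooking, Paused, Done}.
States satisfying EF (¬beep ∨ ¬start): {Closed, Cooking, Paused, Done}.
States satisfying A[door U start] ∧ EG (door ∨ ¬start) ∨ EF (¬beep ∨ ¬start): {Closed, Cooking, Paused, Done}.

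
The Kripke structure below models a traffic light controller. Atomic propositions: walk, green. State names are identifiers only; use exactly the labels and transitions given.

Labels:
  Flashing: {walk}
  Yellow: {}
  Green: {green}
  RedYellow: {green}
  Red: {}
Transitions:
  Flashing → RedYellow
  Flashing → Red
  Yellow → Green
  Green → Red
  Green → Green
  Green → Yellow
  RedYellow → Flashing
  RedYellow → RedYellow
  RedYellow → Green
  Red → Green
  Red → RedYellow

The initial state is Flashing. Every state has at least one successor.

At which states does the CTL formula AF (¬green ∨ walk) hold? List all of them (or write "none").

States satisfying ¬green ∨ walk: {Flashing, Yellow, Red}.
States satisfying AF (¬green ∨ walk): {Flashing, Yellow, Red}.

{Flashing, Yellow, Red}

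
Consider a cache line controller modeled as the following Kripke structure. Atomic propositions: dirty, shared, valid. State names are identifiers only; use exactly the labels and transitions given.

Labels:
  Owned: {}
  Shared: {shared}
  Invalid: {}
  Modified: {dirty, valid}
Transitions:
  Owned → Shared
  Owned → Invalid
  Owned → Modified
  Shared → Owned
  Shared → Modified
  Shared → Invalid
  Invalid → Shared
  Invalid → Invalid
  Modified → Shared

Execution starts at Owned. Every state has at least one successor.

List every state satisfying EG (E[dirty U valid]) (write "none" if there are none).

none

States satisfying E[dirty U valid]: {Modified}.
States satisfying EG (E[dirty U valid]): ∅.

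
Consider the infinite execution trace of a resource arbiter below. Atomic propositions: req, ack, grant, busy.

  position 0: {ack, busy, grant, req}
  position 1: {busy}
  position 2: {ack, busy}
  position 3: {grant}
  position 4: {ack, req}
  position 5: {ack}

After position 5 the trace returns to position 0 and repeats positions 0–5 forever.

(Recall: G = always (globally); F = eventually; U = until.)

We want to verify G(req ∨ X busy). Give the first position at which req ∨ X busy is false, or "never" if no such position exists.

2

Check req ∨ X busy at each position in order: 0 ✓, 1 ✓.
At position 2 the labels are {ack, busy} and the next position 3 has {grant}, so req ∨ X busy is false there. This is the first violation.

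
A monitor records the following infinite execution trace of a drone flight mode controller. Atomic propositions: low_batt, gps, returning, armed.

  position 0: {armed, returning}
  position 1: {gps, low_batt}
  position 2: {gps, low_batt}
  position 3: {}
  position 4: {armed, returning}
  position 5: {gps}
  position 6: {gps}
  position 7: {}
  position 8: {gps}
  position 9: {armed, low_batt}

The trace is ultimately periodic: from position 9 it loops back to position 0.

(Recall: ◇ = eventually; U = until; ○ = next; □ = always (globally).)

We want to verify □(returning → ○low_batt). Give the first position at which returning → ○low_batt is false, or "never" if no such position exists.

4

Check returning → ○low_batt at each position in order: 0 ✓, 1 ✓, 2 ✓, 3 ✓.
At position 4 the labels are {armed, returning} and the next position 5 has {gps}, so returning → ○low_batt is false there. This is the first violation.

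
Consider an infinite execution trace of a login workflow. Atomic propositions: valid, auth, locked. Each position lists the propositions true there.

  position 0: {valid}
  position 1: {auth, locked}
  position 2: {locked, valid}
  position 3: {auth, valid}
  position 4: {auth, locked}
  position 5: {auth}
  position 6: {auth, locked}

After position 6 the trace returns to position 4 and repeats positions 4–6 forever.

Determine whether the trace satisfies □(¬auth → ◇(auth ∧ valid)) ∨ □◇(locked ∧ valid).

Holds

¬auth → ◇(auth ∧ valid) holds at every position 0..6, and those are all positions ever visited, so □(¬auth → ◇(auth ∧ valid)) holds.
Positions where ¬auth holds: 0, 2.
Check ◇(auth ∧ valid) at each: 0→ok, 2→ok.
◇(locked ∧ valid) must hold at every position from 0 onward. It fails at position 3, so □◇(locked ∧ valid) is false.
At position 0: □(¬auth → ◇(auth ∧ valid)) is true; □◇(locked ∧ valid) is false; so □(¬auth → ◇(auth ∧ valid)) ∨ □◇(locked ∧ valid) is true.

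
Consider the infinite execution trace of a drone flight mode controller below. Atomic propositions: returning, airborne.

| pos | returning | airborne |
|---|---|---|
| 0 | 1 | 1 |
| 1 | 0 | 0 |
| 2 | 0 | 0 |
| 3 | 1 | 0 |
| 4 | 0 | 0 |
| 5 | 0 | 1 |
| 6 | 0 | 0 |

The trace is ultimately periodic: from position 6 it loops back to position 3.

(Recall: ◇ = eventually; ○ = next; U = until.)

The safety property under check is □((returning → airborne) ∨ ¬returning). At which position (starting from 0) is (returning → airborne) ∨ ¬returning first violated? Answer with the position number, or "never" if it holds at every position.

Check (returning → airborne) ∨ ¬returning at each position in order: 0 ✓, 1 ✓, 2 ✓.
At position 3 the labels are {returning}, so (returning → airborne) ∨ ¬returning is false there. This is the first violation.

3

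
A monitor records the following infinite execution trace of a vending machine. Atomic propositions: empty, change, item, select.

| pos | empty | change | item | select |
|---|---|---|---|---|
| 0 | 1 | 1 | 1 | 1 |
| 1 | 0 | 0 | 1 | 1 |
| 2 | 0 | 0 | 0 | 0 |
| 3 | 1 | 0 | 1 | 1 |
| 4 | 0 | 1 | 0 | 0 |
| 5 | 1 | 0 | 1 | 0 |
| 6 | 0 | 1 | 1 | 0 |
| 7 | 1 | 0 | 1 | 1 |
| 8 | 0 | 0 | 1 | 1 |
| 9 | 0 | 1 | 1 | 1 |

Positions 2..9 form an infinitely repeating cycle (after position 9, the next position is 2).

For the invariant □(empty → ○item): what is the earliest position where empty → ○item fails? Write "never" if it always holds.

Check empty → ○item at each position in order: 0 ✓, 1 ✓, 2 ✓.
At position 3 the labels are {empty, item, select} and the next position 4 has {change}, so empty → ○item is false there. This is the first violation.

3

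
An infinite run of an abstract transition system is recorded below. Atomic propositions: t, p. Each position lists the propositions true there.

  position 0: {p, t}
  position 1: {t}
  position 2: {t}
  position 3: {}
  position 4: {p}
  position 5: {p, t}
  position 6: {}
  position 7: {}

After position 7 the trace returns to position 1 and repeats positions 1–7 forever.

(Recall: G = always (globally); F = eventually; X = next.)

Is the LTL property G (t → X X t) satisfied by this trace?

No

t → X X t must hold at every position from 0 onward. It fails at position 1, so G (t → X X t) is false.
Positions where t holds: 0, 1, 2, 5.
Check X X t at each: 0→ok, 1→fails, 2→fails, 5→fails.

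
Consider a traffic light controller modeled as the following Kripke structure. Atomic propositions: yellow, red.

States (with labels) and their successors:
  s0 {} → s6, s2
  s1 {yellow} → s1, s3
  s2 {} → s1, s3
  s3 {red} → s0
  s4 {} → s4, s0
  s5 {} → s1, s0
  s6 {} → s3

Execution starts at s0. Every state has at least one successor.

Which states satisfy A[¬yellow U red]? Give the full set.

States satisfying ¬yellow: {s0, s2, s3, s4, s5, s6}.
States satisfying red: {s3}.
States satisfying A[¬yellow U red]: {s3, s6}.

{s3, s6}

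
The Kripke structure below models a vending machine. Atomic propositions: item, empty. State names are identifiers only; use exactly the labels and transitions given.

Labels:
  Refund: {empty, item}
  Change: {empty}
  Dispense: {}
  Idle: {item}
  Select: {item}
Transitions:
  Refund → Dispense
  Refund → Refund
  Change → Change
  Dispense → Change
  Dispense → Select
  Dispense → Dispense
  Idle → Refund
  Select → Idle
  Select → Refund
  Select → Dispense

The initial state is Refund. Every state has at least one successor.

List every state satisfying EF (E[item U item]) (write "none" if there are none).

{Refund, Dispense, Idle, Select}

States satisfying E[item U item]: {Refund, Idle, Select}.
States satisfying EF (E[item U item]): {Refund, Dispense, Idle, Select}.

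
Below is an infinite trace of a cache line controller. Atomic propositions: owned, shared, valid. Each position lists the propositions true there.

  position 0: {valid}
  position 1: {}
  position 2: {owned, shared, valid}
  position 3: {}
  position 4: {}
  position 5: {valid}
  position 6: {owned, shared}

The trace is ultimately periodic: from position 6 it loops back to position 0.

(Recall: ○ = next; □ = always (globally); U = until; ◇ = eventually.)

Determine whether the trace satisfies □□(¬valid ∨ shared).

□(¬valid ∨ shared) must hold at every position from 0 onward. It fails at position 0, so □□(¬valid ∨ shared) is false.

Does not hold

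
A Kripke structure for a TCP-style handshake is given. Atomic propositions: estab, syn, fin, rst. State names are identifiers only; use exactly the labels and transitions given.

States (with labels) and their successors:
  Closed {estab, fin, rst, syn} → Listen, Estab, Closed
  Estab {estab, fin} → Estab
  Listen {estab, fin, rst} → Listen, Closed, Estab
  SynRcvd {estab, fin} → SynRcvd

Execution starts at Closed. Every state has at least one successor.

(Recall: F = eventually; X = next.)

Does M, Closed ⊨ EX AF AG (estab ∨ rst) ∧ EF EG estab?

Yes

States satisfying AF AG (estab ∨ rst): {Closed, Estab, Listen, SynRcvd}.
States satisfying EX AF AG (estab ∨ rst): {Closed, Estab, Listen, SynRcvd}.
States satisfying EG estab: {Closed, Estab, Listen, SynRcvd}.
States satisfying EF EG estab: {Closed, Estab, Listen, SynRcvd}.
States satisfying EX AF AG (estab ∨ rst) ∧ EF EG estab: {Closed, Estab, Listen, SynRcvd}.
Closed ∈ Sat(EX AF AG (estab ∨ rst) ∧ EF EG estab).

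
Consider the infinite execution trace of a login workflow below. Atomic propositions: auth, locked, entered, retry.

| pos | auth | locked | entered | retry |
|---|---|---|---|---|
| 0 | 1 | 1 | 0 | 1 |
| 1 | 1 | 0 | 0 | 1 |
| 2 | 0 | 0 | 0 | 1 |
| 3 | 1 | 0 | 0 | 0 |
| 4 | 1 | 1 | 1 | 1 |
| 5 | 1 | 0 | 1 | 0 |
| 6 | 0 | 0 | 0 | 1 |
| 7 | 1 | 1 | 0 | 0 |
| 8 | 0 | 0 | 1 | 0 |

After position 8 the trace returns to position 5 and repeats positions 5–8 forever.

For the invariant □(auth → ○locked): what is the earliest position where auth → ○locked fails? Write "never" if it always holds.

0

At position 0 the labels are {auth, locked, retry} and the next position 1 has {auth, retry}, so auth → ○locked is false there. This is the first violation.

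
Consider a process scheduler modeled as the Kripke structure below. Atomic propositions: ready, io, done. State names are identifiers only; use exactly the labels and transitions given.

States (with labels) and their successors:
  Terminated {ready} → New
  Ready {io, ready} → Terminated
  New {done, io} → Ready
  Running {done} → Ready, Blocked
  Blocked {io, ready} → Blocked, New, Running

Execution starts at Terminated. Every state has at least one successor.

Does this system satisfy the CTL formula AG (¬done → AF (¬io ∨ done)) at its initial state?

Yes

States satisfying ¬done → AF (¬io ∨ done): {Terminated, Ready, New, Running}.
States satisfying AG (¬done → AF (¬io ∨ done)): {Terminated, Ready, New}.
Every state reachable from Terminated satisfies ¬done → AF (¬io ∨ done).
Terminated ∈ Sat(AG (¬done → AF (¬io ∨ done))).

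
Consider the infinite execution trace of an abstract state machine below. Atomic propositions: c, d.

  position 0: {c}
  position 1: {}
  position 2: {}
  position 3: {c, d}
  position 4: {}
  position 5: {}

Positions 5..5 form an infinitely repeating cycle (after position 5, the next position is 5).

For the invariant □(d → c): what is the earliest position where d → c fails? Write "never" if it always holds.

d → c holds at every position 0..5, and those are all the positions the trace ever visits, so the invariant □(d → c) is never violated.

never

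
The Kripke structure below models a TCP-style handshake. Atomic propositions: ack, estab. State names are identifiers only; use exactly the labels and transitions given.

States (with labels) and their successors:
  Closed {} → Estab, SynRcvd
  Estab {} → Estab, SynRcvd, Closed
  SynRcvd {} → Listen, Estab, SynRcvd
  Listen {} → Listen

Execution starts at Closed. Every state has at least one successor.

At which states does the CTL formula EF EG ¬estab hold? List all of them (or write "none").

States satisfying EG ¬estab: {Closed, Estab, SynRcvd, Listen}.
States satisfying EF EG ¬estab: {Closed, Estab, SynRcvd, Listen}.

{Closed, Estab, SynRcvd, Listen}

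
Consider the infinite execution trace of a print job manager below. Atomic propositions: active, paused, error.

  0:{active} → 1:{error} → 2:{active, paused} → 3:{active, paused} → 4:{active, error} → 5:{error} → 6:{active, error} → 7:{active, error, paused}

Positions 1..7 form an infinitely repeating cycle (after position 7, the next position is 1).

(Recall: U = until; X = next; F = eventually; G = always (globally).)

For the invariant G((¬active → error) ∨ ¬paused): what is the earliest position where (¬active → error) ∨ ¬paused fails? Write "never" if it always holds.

never

(¬active → error) ∨ ¬paused holds at every position 0..7, and those are all the positions the trace ever visits, so the invariant G((¬active → error) ∨ ¬paused) is never violated.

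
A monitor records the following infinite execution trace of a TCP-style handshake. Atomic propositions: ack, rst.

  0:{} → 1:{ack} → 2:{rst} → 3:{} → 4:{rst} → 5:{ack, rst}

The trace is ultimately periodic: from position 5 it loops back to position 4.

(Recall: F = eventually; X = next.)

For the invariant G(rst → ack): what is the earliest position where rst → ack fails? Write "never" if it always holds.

Check rst → ack at each position in order: 0 ✓, 1 ✓.
At position 2 the labels are {rst}, so rst → ack is false there. This is the first violation.

2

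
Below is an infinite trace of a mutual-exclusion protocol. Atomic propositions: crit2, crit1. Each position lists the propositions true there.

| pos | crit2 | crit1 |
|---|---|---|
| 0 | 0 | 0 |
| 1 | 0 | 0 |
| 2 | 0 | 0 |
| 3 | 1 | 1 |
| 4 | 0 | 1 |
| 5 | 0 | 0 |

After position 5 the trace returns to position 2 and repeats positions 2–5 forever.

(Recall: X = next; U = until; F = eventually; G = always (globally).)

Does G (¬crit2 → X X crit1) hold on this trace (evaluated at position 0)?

Violated

¬crit2 → X X crit1 must hold at every position from 0 onward. It fails at position 0, so G (¬crit2 → X X crit1) is false.
Positions where ¬crit2 holds: 0, 1, 2, 4, 5.
Check X X crit1 at each: 0→fails, 1→ok, 2→ok, 4→fails, 5→ok.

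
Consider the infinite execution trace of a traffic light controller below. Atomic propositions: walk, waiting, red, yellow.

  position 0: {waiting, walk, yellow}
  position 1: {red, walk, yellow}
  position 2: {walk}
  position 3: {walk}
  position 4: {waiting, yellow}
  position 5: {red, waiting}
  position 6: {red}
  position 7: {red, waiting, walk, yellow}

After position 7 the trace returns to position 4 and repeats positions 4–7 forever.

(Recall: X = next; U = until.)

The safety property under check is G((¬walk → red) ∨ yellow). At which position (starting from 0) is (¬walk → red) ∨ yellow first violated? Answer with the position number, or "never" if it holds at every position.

(¬walk → red) ∨ yellow holds at every position 0..7, and those are all the positions the trace ever visits, so the invariant G((¬walk → red) ∨ yellow) is never violated.

never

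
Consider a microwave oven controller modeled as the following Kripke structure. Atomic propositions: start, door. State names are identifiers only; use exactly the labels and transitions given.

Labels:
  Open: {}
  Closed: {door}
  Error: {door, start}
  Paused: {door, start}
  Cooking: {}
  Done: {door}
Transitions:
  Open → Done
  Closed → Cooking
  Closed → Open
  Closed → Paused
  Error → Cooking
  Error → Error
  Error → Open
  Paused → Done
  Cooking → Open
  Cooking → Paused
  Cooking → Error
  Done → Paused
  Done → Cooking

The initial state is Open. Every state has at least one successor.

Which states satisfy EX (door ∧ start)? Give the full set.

States satisfying door ∧ start: {Error, Paused}.
States satisfying EX (door ∧ start): {Closed, Error, Cooking, Done}.

{Closed, Error, Cooking, Done}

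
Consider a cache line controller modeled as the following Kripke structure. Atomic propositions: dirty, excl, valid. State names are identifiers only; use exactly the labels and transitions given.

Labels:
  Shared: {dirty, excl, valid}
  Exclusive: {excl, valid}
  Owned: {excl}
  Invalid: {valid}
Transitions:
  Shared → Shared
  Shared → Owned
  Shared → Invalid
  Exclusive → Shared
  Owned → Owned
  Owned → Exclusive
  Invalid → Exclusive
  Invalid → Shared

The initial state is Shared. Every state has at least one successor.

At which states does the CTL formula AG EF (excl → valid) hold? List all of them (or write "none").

{Shared, Exclusive, Owned, Invalid}

States satisfying EF (excl → valid): {Shared, Exclusive, Owned, Invalid}.
States satisfying AG EF (excl → valid): {Shared, Exclusive, Owned, Invalid}.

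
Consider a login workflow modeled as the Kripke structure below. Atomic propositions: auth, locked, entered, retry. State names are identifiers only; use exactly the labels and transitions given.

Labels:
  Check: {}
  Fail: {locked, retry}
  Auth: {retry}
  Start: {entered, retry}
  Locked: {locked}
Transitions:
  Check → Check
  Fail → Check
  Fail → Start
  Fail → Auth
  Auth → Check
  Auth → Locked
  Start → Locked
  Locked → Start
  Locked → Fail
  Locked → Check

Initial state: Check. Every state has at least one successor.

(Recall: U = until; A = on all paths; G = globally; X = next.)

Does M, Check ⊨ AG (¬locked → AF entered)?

States satisfying ¬locked → AF entered: {Fail, Start, Locked}.
States satisfying AG (¬locked → AF entered): ∅.
Check is reachable from Check and violates ¬locked → AF entered, so AG fails at Check.
Check ∉ Sat(AG (¬locked → AF entered)).

Does not hold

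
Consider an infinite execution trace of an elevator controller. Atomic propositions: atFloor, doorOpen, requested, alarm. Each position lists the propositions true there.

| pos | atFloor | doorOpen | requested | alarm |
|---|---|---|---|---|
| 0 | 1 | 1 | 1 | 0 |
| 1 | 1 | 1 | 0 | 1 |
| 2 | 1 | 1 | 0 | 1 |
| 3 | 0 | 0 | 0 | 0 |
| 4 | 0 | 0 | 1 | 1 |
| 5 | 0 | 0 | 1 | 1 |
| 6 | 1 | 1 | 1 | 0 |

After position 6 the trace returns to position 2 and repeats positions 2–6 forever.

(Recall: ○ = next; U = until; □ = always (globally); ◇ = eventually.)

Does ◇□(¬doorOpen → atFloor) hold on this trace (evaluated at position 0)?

Violated

□(¬doorOpen → atFloor) is false at every position 0..6, so it never becomes true and ◇□(¬doorOpen → atFloor) fails.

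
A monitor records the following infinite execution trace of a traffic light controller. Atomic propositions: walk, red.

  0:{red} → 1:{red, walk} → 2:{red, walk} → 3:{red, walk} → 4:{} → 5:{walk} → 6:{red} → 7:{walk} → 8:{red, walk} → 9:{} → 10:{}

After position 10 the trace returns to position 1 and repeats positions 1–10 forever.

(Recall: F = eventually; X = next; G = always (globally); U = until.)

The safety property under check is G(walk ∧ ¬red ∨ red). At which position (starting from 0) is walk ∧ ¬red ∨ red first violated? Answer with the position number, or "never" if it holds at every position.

Check walk ∧ ¬red ∨ red at each position in order: 0 ✓, 1 ✓, 2 ✓, 3 ✓.
At position 4 the labels are {}, so walk ∧ ¬red ∨ red is false there. This is the first violation.

4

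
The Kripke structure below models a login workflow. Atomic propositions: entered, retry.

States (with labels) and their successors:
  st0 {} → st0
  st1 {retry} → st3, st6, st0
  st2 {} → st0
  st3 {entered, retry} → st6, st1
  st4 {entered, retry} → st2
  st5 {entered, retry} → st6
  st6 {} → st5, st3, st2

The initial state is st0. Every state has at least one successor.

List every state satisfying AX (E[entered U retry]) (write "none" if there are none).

none

States satisfying E[entered U retry]: {st1, st3, st4, st5}.
States satisfying AX (E[entered U retry]): ∅.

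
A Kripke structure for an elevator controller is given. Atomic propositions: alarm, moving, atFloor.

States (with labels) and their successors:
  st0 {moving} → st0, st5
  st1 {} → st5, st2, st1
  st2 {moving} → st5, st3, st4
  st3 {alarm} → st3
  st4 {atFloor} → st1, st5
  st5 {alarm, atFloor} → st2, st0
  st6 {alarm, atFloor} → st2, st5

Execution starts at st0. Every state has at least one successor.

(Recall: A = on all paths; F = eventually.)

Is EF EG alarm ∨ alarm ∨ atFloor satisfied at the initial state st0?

Satisfied

States satisfying EG alarm: {st3}.
States satisfying EF EG alarm: {st0, st1, st2, st3, st4, st5, st6}.
States satisfying alarm ∨ atFloor: {st3, st4, st5, st6}.
States satisfying EF EG alarm ∨ alarm ∨ atFloor: {st0, st1, st2, st3, st4, st5, st6}.
st0 ∈ Sat(EF EG alarm ∨ alarm ∨ atFloor).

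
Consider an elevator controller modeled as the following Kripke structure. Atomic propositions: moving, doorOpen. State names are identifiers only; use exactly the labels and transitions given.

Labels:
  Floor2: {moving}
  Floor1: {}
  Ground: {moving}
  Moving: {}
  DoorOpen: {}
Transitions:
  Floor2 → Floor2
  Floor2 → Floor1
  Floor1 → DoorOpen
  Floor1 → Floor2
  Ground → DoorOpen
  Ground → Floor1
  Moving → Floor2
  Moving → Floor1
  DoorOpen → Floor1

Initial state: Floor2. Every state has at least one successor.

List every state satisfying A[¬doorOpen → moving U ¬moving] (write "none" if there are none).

{Floor1, Ground, Moving, DoorOpen}

States satisfying ¬doorOpen → moving: {Floor2, Ground}.
States satisfying ¬moving: {Floor1, Moving, DoorOpen}.
States satisfying A[¬doorOpen → moving U ¬moving]: {Floor1, Ground, Moving, DoorOpen}.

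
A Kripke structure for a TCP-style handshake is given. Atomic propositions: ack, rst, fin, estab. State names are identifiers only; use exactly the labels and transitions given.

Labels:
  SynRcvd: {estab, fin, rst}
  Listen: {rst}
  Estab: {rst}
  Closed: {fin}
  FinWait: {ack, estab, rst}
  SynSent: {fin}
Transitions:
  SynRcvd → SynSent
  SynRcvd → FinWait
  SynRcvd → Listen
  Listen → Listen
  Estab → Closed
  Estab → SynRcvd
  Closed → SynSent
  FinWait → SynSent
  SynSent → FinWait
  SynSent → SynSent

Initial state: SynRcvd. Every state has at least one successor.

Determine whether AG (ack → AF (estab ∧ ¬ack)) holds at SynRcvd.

Does not hold

States satisfying ack → AF (estab ∧ ¬ack): {SynRcvd, Listen, Estab, Closed, SynSent}.
States satisfying AG (ack → AF (estab ∧ ¬ack)): {Listen}.
FinWait is reachable from SynRcvd and violates ack → AF (estab ∧ ¬ack), so AG fails at SynRcvd.
SynRcvd ∉ Sat(AG (ack → AF (estab ∧ ¬ack))).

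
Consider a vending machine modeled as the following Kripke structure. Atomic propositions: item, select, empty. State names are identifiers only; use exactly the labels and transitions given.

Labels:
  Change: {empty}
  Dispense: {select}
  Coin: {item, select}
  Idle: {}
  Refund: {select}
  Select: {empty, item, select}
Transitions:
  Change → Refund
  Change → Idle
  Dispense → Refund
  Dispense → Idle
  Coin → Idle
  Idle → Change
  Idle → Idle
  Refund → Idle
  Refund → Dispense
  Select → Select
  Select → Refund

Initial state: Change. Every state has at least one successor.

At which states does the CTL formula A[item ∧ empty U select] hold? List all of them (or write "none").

States satisfying item ∧ empty: {Select}.
States satisfying select: {Dispense, Coin, Refund, Select}.
States satisfying A[item ∧ empty U select]: {Dispense, Coin, Refund, Select}.

{Dispense, Coin, Refund, Select}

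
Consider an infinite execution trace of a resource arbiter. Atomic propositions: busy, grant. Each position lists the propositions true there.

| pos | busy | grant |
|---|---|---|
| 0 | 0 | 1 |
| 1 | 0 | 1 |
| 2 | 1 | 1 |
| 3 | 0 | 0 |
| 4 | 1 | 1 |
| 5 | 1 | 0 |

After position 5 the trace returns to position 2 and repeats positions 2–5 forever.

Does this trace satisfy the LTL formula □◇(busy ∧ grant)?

◇(busy ∧ grant) holds at every position 0..5, and those are all positions ever visited, so □◇(busy ∧ grant) holds.

Satisfied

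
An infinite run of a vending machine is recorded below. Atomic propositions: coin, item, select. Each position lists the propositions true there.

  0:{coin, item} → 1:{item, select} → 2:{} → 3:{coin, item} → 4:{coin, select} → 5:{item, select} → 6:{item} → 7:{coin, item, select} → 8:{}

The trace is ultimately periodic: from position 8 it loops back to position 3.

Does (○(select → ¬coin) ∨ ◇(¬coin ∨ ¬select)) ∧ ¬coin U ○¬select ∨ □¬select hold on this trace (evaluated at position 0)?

¬select must hold at every position from 0 onward. It fails at position 1, so □¬select is false.
At position 0: (○(select → ¬coin) ∨ ◇(¬coin ∨ ¬select)) ∧ ¬coin U ○¬select is false; □¬select is false; so (○(select → ¬coin) ∨ ◇(¬coin ∨ ¬select)) ∧ ¬coin U ○¬select ∨ □¬select is false.

Violated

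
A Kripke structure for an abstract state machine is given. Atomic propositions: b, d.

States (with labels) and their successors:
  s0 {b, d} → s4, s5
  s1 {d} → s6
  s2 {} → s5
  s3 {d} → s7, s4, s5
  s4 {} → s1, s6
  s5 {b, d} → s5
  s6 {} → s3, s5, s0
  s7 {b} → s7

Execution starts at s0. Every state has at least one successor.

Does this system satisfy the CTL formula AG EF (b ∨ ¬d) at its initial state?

Holds

States satisfying EF (b ∨ ¬d): {s0, s1, s2, s3, s4, s5, s6, s7}.
States satisfying AG EF (b ∨ ¬d): {s0, s1, s2, s3, s4, s5, s6, s7}.
Every state reachable from s0 satisfies EF (b ∨ ¬d).
s0 ∈ Sat(AG EF (b ∨ ¬d)).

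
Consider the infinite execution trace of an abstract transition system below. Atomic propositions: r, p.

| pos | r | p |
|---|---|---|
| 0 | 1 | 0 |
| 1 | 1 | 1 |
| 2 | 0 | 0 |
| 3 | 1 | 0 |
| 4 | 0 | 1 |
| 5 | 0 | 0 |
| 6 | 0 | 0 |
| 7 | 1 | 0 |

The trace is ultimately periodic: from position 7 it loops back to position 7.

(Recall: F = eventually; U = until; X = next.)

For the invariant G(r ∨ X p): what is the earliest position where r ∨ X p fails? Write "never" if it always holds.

2

Check r ∨ X p at each position in order: 0 ✓, 1 ✓.
At position 2 the labels are {} and the next position 3 has {r}, so r ∨ X p is false there. This is the first violation.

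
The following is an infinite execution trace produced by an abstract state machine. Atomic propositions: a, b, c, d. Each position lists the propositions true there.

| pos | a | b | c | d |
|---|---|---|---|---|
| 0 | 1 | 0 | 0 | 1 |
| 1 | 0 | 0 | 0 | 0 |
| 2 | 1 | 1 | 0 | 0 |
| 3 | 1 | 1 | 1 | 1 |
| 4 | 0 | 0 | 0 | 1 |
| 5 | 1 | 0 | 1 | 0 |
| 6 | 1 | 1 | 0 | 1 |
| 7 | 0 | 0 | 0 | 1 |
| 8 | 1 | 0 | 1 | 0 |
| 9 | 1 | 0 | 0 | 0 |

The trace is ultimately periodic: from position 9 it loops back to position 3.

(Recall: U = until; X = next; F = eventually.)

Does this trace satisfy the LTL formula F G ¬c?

G ¬c is false at every position 0..9, so it never becomes true and F G ¬c fails.

Does not hold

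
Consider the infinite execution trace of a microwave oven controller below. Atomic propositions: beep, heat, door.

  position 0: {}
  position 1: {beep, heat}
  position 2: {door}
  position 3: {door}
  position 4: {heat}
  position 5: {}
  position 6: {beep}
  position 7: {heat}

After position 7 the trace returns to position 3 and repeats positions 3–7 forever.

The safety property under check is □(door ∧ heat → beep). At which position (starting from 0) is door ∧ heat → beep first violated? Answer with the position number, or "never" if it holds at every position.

door ∧ heat → beep holds at every position 0..7, and those are all the positions the trace ever visits, so the invariant □(door ∧ heat → beep) is never violated.

never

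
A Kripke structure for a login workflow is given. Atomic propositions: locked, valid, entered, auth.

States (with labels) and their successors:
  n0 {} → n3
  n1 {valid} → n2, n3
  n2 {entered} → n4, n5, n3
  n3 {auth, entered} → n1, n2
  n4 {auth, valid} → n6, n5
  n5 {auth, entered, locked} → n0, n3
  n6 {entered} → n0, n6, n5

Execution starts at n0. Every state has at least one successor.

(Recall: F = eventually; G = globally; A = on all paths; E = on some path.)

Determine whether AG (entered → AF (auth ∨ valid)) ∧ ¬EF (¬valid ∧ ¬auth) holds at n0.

No

States satisfying entered → AF (auth ∨ valid): {n0, n1, n2, n3, n4, n5}.
States satisfying AG (entered → AF (auth ∨ valid)): ∅.
States satisfying ¬valid ∧ ¬auth: {n0, n2, n6}.
States satisfying EF (¬valid ∧ ¬auth): {n0, n1, n2, n3, n4, n5, n6}.
States satisfying ¬EF (¬valid ∧ ¬auth): ∅.
States satisfying AG (entered → AF (auth ∨ valid)) ∧ ¬EF (¬valid ∧ ¬auth): ∅.
n0 ∉ Sat(AG (entered → AF (auth ∨ valid)) ∧ ¬EF (¬valid ∧ ¬auth)).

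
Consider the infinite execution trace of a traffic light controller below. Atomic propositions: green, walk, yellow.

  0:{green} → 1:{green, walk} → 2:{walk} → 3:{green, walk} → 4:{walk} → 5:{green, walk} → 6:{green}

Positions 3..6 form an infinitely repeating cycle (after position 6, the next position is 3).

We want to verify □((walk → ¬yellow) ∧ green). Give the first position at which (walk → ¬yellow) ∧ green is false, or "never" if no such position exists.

Check (walk → ¬yellow) ∧ green at each position in order: 0 ✓, 1 ✓.
At position 2 the labels are {walk}, so (walk → ¬yellow) ∧ green is false there. This is the first violation.

2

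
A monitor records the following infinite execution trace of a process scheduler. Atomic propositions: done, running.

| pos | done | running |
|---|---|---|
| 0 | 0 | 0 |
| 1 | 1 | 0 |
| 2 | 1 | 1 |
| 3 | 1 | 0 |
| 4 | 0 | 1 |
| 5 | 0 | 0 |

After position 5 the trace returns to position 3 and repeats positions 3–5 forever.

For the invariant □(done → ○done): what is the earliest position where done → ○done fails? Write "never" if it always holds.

3

Check done → ○done at each position in order: 0 ✓, 1 ✓, 2 ✓.
At position 3 the labels are {done} and the next position 4 has {running}, so done → ○done is false there. This is the first violation.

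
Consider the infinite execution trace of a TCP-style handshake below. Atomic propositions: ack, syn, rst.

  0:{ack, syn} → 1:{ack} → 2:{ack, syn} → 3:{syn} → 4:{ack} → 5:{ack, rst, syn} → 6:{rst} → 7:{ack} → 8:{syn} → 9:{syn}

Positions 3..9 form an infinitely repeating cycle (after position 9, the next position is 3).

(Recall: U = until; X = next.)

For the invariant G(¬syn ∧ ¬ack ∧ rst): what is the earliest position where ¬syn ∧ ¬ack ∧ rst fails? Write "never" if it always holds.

0

At position 0 the labels are {ack, syn}, so ¬syn ∧ ¬ack ∧ rst is false there. This is the first violation.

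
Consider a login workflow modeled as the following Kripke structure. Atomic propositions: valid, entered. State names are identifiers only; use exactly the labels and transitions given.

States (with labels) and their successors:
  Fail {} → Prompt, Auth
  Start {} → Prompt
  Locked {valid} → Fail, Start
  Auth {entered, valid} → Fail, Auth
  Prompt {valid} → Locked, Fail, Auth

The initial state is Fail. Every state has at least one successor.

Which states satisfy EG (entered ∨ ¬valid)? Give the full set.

{Fail, Auth}

States satisfying entered ∨ ¬valid: {Fail, Start, Auth}.
States satisfying EG (entered ∨ ¬valid): {Fail, Auth}.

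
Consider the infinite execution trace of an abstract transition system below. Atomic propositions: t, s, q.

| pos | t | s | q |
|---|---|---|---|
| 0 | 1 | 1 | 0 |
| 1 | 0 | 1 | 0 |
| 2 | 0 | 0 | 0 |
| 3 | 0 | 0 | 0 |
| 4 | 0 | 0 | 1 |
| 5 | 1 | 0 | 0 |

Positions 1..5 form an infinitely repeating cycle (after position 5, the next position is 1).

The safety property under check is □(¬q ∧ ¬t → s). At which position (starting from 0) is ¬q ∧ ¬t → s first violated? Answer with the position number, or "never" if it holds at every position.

2

Check ¬q ∧ ¬t → s at each position in order: 0 ✓, 1 ✓.
At position 2 the labels are {}, so ¬q ∧ ¬t → s is false there. This is the first violation.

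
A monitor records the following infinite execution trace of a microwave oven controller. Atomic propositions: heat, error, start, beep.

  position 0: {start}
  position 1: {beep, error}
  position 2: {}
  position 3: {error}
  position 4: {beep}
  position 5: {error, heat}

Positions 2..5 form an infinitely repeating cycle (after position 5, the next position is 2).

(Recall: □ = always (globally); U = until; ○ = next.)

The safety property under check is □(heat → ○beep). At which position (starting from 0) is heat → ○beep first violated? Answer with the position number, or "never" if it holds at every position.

5

Check heat → ○beep at each position in order: 0 ✓, 1 ✓, 2 ✓, 3 ✓, 4 ✓.
At position 5 the labels are {error, heat} and the next position 2 has {}, so heat → ○beep is false there. This is the first violation.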